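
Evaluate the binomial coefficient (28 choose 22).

376740

C(28,22) = C(28,6) by symmetry.
C(28,6) = (28·27·26·25·24·23) / 6! = 271252800 / 720 = 376740.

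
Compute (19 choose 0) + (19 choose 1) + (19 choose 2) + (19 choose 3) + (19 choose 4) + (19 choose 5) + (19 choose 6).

1 + 19 + 171 + 969 + 3876 + 11628 + 27132 = 43796.

43796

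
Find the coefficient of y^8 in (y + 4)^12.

126720

The general term is C(12,j)·(y)^j·(4)^(12-j); the y^8 term has j = 8.
C(12,8) = 495.
Coefficient = C(12,8) · 4^4 = 495 · 256 = 126720.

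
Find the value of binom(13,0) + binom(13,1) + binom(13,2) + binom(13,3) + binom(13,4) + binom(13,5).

1 + 13 + 78 + 286 + 715 + 1287 = 2380.

2380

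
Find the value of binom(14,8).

3003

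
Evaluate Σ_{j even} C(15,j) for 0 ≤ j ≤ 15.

16384

Even-j terms of row 15 sum to 2^14 = 16384.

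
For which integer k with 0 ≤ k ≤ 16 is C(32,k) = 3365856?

7

C(32,k) increases on 0 ≤ k ≤ 16. C(32,6) = 906192 and C(32,7) = 3365856, so k = 7.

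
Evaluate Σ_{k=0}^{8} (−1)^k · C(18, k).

The partial alternating sum Σ_{k=0}^{8} (−1)^k C(18,k) = (−1)^8 C(17,8) = 24310.

24310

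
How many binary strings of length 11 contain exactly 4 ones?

330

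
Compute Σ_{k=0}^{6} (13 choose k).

1 + 13 + 78 + 286 + 715 + 1287 + 1716 = 4096.

4096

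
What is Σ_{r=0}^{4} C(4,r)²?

70

Σ C(4,r)² is the coefficient of x^4 in (1+x)^4(1+x)^4 = (1+x)^8, i.e. C(8,4) = 70.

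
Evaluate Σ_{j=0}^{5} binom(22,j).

35443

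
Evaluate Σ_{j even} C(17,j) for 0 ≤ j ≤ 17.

Even-j terms of row 17 sum to 2^16 = 65536.

65536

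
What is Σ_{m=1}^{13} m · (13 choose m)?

Since m·C(13,m) = 13·C(12,m−1), the sum is 13·2^12 = 13·4096 = 53248.

53248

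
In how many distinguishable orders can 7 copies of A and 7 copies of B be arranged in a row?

Choose positions for the A's: C(14,7) = 3432.

3432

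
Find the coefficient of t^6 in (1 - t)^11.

462

The general term is C(11,j)·(1)^j·(-t)^(11-j); the t^6 term has j = 5.
C(11,5) = 462.
Coefficient = C(11,5) = 462.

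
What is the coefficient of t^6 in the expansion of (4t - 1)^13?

The general term is C(13,j)·(4t)^j·(-1)^(13-j); the t^6 term has j = 6.
C(13,6) = 1716.
Coefficient = C(13,6) · 4^6 · (-1)^7 = 1716 · 4096 · (-1) = -7028736.

-7028736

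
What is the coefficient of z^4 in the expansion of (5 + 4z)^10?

The general term is C(10,j)·(5)^j·(4z)^(10-j); the z^4 term has j = 6.
C(10,6) = 210.
Coefficient = C(10,6) · 5^6 · 4^4 = 210 · 15625 · 256 = 840000000.

840000000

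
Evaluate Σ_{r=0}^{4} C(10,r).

1 + 10 + 45 + 120 + 210 = 386.

386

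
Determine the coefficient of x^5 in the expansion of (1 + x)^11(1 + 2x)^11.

189486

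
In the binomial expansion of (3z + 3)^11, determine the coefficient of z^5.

81841914

The general term is C(11,j)·(3z)^j·(3)^(11-j); the z^5 term has j = 5.
C(11,5) = 462.
Coefficient = C(11,5) · 3^5 · 3^6 = 462 · 243 · 729 = 81841914.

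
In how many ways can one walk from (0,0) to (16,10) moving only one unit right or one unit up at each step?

Each path is a sequence of 26 steps with 16 rights: C(26,16) = 5311735.

5311735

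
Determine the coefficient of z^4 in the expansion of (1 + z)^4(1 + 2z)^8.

Coefficient of z^4 = Σ_{j} C(4,j)·1^j·C(8,4-j)·2^(4-j) for j from 0 to 4.
= 1120 + 1792 + 672 + 64 + 1 = 3649.

3649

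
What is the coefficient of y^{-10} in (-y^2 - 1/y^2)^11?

General term: C(11,j)·(-y^2)^j·(-1/y^2)^(11-j), with y-exponent 2j − 2(11−j) = 4j − 22.
Set 4j − 22 = -10: j = 3.
C(11,3) = 165; (-1)^3 = -1; (-1)^8 = 1.
Coefficient = 165 · (-1) · 1 = -165.

-165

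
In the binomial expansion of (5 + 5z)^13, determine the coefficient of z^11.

The general term is C(13,j)·(5)^j·(5z)^(13-j); the z^11 term has j = 2.
C(13,2) = 78.
Coefficient = C(13,2) · 5^2 · 5^11 = 78 · 25 · 48828125 = 95214843750.

95214843750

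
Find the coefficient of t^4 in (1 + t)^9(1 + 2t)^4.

1966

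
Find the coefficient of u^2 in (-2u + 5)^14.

The general term is C(14,j)·(-2u)^j·(5)^(14-j); the u^2 term has j = 2.
C(14,2) = 91.
Coefficient = C(14,2) · (-2)^2 · 5^12 = 91 · 4 · 244140625 = 88867187500.

88867187500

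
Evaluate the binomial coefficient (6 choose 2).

15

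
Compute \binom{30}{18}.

86493225

C(30,18) = C(30,12) by symmetry.
C(30,12) = (30·29·28·27·26·25·24·23·22·21·20·19) / 12! = 41430393164160000 / 479001600 = 86493225.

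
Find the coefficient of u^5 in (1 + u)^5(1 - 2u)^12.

Coefficient of u^5 = Σ_{j} C(5,j)·1^j·C(12,5-j)·(-2)^(5-j) for j from 0 to 5.
= (-25344) + 39600 + (-17600) + 2640 + (-120) + 1 = -823.

-823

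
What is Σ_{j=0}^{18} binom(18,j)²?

9075135300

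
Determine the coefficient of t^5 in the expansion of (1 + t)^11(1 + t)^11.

26334

Coefficient of t^5 = Σ_{j} C(11,j)·C(11,5-j) for j from 0 to 5.
= 462 + 3630 + 9075 + 9075 + 3630 + 462 = 26334.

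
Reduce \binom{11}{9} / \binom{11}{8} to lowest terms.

1/3

C(n,k+1)/C(n,k) = (n−k)/(k+1) = (11−8)/(8+1) = 3/9 = 1/3.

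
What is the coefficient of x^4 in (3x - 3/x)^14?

General term: C(14,j)·(3x)^j·(-3/x)^(14-j), with x-exponent 1j − 1(14−j) = 2j − 14.
Set 2j − 14 = 4: j = 9.
C(14,9) = 2002; 3^9 = 19683; (-3)^5 = -243.
Coefficient = 2002 · 19683 · (-243) = -9575503938.

-9575503938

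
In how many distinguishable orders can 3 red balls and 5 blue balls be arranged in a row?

56

Choose positions for the red balls: C(8,3) = 56.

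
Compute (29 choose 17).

51895935

C(29,17) = C(29,12) by symmetry.
C(29,12) = (29·28·27·26·25·24·23·22·21·20·19·18) / 12! = 24858235898496000 / 479001600 = 51895935.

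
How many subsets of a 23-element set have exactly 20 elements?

1771

Choose the 20 positions: C(23,20) = 1771.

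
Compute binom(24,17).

C(24,17) = C(24,7) by symmetry.
C(24,7) = (24·23·22·21·20·19·18) / 7! = 1744364160 / 5040 = 346104.

346104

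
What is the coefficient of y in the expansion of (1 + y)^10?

The general term is C(10,j)·(1)^j·(y)^(10-j); the y^1 term has j = 9.
C(10,9) = 10.
Coefficient = C(10,9) = 10.

10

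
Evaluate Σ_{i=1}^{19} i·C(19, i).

4980736

Differentiating (1+x)^19 and setting x=1: Σ i·C(19,i) = 19·2^18 = 4980736.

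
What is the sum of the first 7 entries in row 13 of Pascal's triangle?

4096

1 + 13 + 78 + 286 + 715 + 1287 + 1716 = 4096.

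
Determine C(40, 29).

C(40,29) = C(40,11) by symmetry.
C(40,11) = (40·39·38·37·36·35·34·33·32·31·30) / 11! = 92279715720192000 / 39916800 = 2311801440.

2311801440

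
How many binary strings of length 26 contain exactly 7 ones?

657800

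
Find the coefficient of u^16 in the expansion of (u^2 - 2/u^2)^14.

General term: C(14,j)·(u^2)^j·(-2/u^2)^(14-j), with u-exponent 2j − 2(14−j) = 4j − 28.
Set 4j − 28 = 16: j = 11.
C(14,11) = 364; 1^11 = 1; (-2)^3 = -8.
Coefficient = 364 · 1 · (-8) = -2912.

-2912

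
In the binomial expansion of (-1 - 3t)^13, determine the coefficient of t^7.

-3752892

The general term is C(13,j)·(-1)^j·(-3t)^(13-j); the t^7 term has j = 6.
C(13,6) = 1716.
Coefficient = C(13,6) · (-3)^7 = 1716 · (-2187) = -3752892.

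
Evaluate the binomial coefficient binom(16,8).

12870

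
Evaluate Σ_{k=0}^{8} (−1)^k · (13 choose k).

The partial alternating sum Σ_{k=0}^{8} (−1)^k C(13,k) = (−1)^8 C(12,8) = 495.

495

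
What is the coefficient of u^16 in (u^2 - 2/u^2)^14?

-2912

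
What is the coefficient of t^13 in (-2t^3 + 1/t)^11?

29568

General term: C(11,j)·(-2t^3)^j·(1/t)^(11-j), with t-exponent 3j − 1(11−j) = 4j − 11.
Set 4j − 11 = 13: j = 6.
C(11,6) = 462; (-2)^6 = 64; 1^5 = 1.
Coefficient = 462 · 64 · 1 = 29568.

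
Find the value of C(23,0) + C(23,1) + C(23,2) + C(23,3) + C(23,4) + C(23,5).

1 + 23 + 253 + 1771 + 8855 + 33649 = 44552.

44552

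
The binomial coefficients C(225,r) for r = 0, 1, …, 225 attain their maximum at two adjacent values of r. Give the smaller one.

For odd n = 225, C(225,r) peaks at r = (n−1)/2 and (n+1)/2; the smaller is 112.

112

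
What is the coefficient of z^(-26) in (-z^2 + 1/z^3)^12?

General term: C(12,j)·(-z^2)^j·(1/z^3)^(12-j), with z-exponent 2j − 3(12−j) = 5j − 36.
Set 5j − 36 = -26: j = 2.
C(12,2) = 66; (-1)^2 = 1; 1^10 = 1.
Coefficient = 66 · 1 · 1 = 66.

66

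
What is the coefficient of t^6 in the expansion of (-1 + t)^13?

-1716

The general term is C(13,j)·(-1)^j·(t)^(13-j); the t^6 term has j = 7.
C(13,7) = 1716.
Coefficient = C(13,7) · (-1)^7 = 1716 · (-1) = -1716.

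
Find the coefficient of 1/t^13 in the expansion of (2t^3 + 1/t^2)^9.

18

General term: C(9,j)·(2t^3)^j·(1/t^2)^(9-j), with t-exponent 3j − 2(9−j) = 5j − 18.
Set 5j − 18 = -13: j = 1.
C(9,1) = 9; 2^1 = 2; 1^8 = 1.
Coefficient = 9 · 2 · 1 = 18.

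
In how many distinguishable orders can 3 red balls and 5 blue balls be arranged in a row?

Choose positions for the red balls: C(8,3) = 56.

56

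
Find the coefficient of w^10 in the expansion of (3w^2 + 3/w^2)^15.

43089767721

General term: C(15,j)·(3w^2)^j·(3/w^2)^(15-j), with w-exponent 2j − 2(15−j) = 4j − 30.
Set 4j − 30 = 10: j = 10.
C(15,10) = 3003; 3^10 = 59049; 3^5 = 243.
Coefficient = 3003 · 59049 · 243 = 43089767721.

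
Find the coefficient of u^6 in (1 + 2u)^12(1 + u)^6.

Coefficient of u^6 = Σ_{j} C(12,j)·2^j·C(6,6-j)·1^(6-j) for j from 0 to 6.
= 1 + 144 + 3960 + 35200 + 118800 + 152064 + 59136 = 369305.

369305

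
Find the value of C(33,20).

573166440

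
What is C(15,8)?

6435

C(15,8) = C(15,7) by symmetry.
C(15,7) = (15·14·13·12·11·10·9) / 7! = 32432400 / 5040 = 6435.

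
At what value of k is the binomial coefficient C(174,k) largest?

87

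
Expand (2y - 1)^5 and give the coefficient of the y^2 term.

-40

The general term is C(5,j)·(2y)^j·(-1)^(5-j); the y^2 term has j = 2.
C(5,2) = 10.
Coefficient = C(5,2) · 2^2 · (-1)^3 = 10 · 4 · (-1) = -40.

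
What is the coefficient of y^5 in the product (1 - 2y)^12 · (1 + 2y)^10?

Coefficient of y^5 = Σ_{j} C(12,j)·(-2)^j·C(10,5-j)·2^(5-j) for j from 0 to 5.
= 8064 + (-80640) + 253440 + (-316800) + 158400 + (-25344) = -2880.

-2880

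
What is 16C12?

1820

C(16,12) = C(16,4) by symmetry.
C(16,4) = (16·15·14·13) / 4! = 43680 / 24 = 1820.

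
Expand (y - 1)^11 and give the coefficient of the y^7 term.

330

The general term is C(11,j)·(y)^j·(-1)^(11-j); the y^7 term has j = 7.
C(11,7) = 330.
Coefficient = C(11,7) = 330.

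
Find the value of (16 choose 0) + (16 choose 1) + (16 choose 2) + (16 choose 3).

1 + 16 + 120 + 560 = 697.

697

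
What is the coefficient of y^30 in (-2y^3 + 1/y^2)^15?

General term: C(15,j)·(-2y^3)^j·(1/y^2)^(15-j), with y-exponent 3j − 2(15−j) = 5j − 30.
Set 5j − 30 = 30: j = 12.
C(15,12) = 455; (-2)^12 = 4096; 1^3 = 1.
Coefficient = 455 · 4096 · 1 = 1863680.

1863680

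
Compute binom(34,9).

52451256

C(34,9) = (34·33·32·31·30·29·28·27·26) / 9! = 19033511777280 / 362880 = 52451256.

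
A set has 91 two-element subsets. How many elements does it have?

n(n−1)/2 = 91 ⇒ n(n−1) = 182. Since 14·13 = 182, n = 14.

14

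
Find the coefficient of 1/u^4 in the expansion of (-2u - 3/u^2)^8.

90720

General term: C(8,j)·(-2u)^j·(-3/u^2)^(8-j), with u-exponent 1j − 2(8−j) = 3j − 16.
Set 3j − 16 = -4: j = 4.
C(8,4) = 70; (-2)^4 = 16; (-3)^4 = 81.
Coefficient = 70 · 16 · 81 = 90720.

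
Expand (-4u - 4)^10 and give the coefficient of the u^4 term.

220200960

The general term is C(10,j)·(-4u)^j·(-4)^(10-j); the u^4 term has j = 4.
C(10,4) = 210.
Coefficient = C(10,4) · (-4)^4 · (-4)^6 = 210 · 256 · 4096 = 220200960.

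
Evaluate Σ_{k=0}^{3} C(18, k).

988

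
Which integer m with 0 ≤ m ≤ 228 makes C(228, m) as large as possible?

C(228,m) is maximized at m = 228/2 = 114.

114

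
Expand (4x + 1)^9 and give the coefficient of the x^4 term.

The general term is C(9,j)·(4x)^j·(1)^(9-j); the x^4 term has j = 4.
C(9,4) = 126.
Coefficient = C(9,4) · 4^4 = 126 · 256 = 32256.

32256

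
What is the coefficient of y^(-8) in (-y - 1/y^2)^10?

General term: C(10,j)·(-y)^j·(-1/y^2)^(10-j), with y-exponent 1j − 2(10−j) = 3j − 20.
Set 3j − 20 = -8: j = 4.
C(10,4) = 210; (-1)^4 = 1; (-1)^6 = 1.
Coefficient = 210 · 1 · 1 = 210.

210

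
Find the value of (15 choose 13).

C(15,13) = C(15,2) by symmetry.
C(15,2) = (15·14) / 2! = 210 / 2 = 105.

105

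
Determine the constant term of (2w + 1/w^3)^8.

General term: C(8,j)·(2w)^j·(1/w^3)^(8-j), with w-exponent 1j − 3(8−j) = 4j − 24.
Set 4j − 24 = 0: j = 6.
C(8,6) = 28; 2^6 = 64; 1^2 = 1.
Coefficient = 28 · 64 · 1 = 1792.

1792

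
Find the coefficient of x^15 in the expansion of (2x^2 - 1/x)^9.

General term: C(9,j)·(2x^2)^j·(-1/x)^(9-j), with x-exponent 2j − 1(9−j) = 3j − 9.
Set 3j − 9 = 15: j = 8.
C(9,8) = 9; 2^8 = 256; (-1)^1 = -1.
Coefficient = 9 · 256 · (-1) = -2304.

-2304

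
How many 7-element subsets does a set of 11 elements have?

C(11,7) = C(11,4) by symmetry.
C(11,4) = (11·10·9·8) / 4! = 7920 / 24 = 330.

330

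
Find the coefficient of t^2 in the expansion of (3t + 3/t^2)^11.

General term: C(11,j)·(3t)^j·(3/t^2)^(11-j), with t-exponent 1j − 2(11−j) = 3j − 22.
Set 3j − 22 = 2: j = 8.
C(11,8) = 165; 3^8 = 6561; 3^3 = 27.
Coefficient = 165 · 6561 · 27 = 29229255.

29229255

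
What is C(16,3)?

C(16,3) = (16·15·14) / 3! = 3360 / 6 = 560.

560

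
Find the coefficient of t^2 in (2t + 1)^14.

364

The general term is C(14,j)·(2t)^j·(1)^(14-j); the t^2 term has j = 2.
C(14,2) = 91.
Coefficient = C(14,2) · 2^2 = 91 · 4 = 364.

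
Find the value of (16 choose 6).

8008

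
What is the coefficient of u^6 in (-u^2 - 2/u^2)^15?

General term: C(15,j)·(-u^2)^j·(-2/u^2)^(15-j), with u-exponent 2j − 2(15−j) = 4j − 30.
Set 4j − 30 = 6: j = 9.
C(15,9) = 5005; (-1)^9 = -1; (-2)^6 = 64.
Coefficient = 5005 · (-1) · 64 = -320320.

-320320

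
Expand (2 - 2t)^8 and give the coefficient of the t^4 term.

The general term is C(8,j)·(2)^j·(-2t)^(8-j); the t^4 term has j = 4.
C(8,4) = 70.
Coefficient = C(8,4) · 2^4 · (-2)^4 = 70 · 16 · 16 = 17920.

17920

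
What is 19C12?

C(19,12) = C(19,7) by symmetry.
C(19,7) = (19·18·17·16·15·14·13) / 7! = 253955520 / 5040 = 50388.

50388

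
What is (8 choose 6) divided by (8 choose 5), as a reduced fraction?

C(n,k+1)/C(n,k) = (n−k)/(k+1) = (8−5)/(5+1) = 3/6 = 1/2.

1/2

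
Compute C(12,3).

220

C(12,3) = (12·11·10) / 3! = 1320 / 6 = 220.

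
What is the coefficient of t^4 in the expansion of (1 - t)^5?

5

The general term is C(5,j)·(1)^j·(-t)^(5-j); the t^4 term has j = 1.
C(5,1) = 5.
Coefficient = C(5,1) = 5.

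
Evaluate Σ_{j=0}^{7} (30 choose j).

2804012

1 + 30 + 435 + 4060 + 27405 + 142506 + 593775 + 2035800 = 2804012.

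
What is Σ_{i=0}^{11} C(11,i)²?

By Vandermonde's identity, Σ C(11,i)² = C(22,11) = 705432.

705432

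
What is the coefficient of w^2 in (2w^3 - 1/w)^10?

General term: C(10,j)·(2w^3)^j·(-1/w)^(10-j), with w-exponent 3j − 1(10−j) = 4j − 10.
Set 4j − 10 = 2: j = 3.
C(10,3) = 120; 2^3 = 8; (-1)^7 = -1.
Coefficient = 120 · 8 · (-1) = -960.

-960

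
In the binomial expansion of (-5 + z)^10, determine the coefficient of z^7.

The general term is C(10,j)·(-5)^j·(z)^(10-j); the z^7 term has j = 3.
C(10,3) = 120.
Coefficient = C(10,3) · (-5)^3 = 120 · (-125) = -15000.

-15000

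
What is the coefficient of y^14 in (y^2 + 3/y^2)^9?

General term: C(9,j)·(y^2)^j·(3/y^2)^(9-j), with y-exponent 2j − 2(9−j) = 4j − 18.
Set 4j − 18 = 14: j = 8.
C(9,8) = 9; 1^8 = 1; 3^1 = 3.
Coefficient = 9 · 1 · 3 = 27.

27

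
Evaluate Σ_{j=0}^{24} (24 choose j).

The entries of row 24 sum to 2^24 = 16777216.

16777216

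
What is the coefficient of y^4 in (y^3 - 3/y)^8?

General term: C(8,j)·(y^3)^j·(-3/y)^(8-j), with y-exponent 3j − 1(8−j) = 4j − 8.
Set 4j − 8 = 4: j = 3.
C(8,3) = 56; 1^3 = 1; (-3)^5 = -243.
Coefficient = 56 · 1 · (-243) = -13608.

-13608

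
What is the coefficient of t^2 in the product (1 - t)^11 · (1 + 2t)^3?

1

Coefficient of t^2 = Σ_{j} C(11,j)·(-1)^j·C(3,2-j)·2^(2-j) for j from 0 to 2.
= 12 + (-66) + 55 = 1.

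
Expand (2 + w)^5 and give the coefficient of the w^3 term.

The general term is C(5,j)·(2)^j·(w)^(5-j); the w^3 term has j = 2.
C(5,2) = 10.
Coefficient = C(5,2) · 2^2 = 10 · 4 = 40.

40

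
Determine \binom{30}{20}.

30045015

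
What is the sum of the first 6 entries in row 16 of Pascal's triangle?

1 + 16 + 120 + 560 + 1820 + 4368 = 6885.

6885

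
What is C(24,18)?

C(24,18) = C(24,6) by symmetry.
C(24,6) = (24·23·22·21·20·19) / 6! = 96909120 / 720 = 134596.

134596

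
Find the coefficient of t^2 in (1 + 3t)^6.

135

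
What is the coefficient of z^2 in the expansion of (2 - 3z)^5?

720

The general term is C(5,j)·(2)^j·(-3z)^(5-j); the z^2 term has j = 3.
C(5,3) = 10.
Coefficient = C(5,3) · 2^3 · (-3)^2 = 10 · 8 · 9 = 720.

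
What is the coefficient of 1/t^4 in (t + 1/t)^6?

General term: C(6,j)·(t)^j·(1/t)^(6-j), with t-exponent 1j − 1(6−j) = 2j − 6.
Set 2j − 6 = -4: j = 1.
C(6,1) = 6; 1^1 = 1; 1^5 = 1.
Coefficient = 6 · 1 · 1 = 6.

6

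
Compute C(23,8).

490314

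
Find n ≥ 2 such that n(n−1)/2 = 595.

35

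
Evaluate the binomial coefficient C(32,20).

C(32,20) = C(32,12) by symmetry.
C(32,12) = (32·31·30·29·28·27·26·25·24·23·22·21) / 12! = 108155131628544000 / 479001600 = 225792840.

225792840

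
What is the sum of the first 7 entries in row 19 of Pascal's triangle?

1 + 19 + 171 + 969 + 3876 + 11628 + 27132 = 43796.

43796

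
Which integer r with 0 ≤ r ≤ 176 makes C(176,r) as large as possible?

88

C(176,r) is maximized at r = 176/2 = 88.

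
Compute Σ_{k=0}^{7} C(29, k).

2182396

1 + 29 + 406 + 3654 + 23751 + 118755 + 475020 + 1560780 = 2182396.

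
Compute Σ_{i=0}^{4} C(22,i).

1 + 22 + 231 + 1540 + 7315 = 9109.

9109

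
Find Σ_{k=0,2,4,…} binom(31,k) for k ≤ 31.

1073741824

Half of (1+1)^31 + (1−1)^31 gives the even-index sum: 2^30 = 1073741824.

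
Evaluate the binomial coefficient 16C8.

C(16,8) = (16·15·14·13·12·11·10·9) / 8! = 518918400 / 40320 = 12870.

12870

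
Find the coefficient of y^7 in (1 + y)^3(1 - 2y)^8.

Coefficient of y^7 = Σ_{j} C(3,j)·1^j·C(8,7-j)·(-2)^(7-j) for j from 0 to 3.
= (-1024) + 5376 + (-5376) + 1120 = 96.

96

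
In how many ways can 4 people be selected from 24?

10626

This is C(24,4) = 10626.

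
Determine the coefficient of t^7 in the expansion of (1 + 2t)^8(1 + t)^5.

41456

Coefficient of t^7 = Σ_{j} C(8,j)·2^j·C(5,7-j)·1^(7-j) for j from 2 to 7.
= 112 + 2240 + 11200 + 17920 + 8960 + 1024 = 41456.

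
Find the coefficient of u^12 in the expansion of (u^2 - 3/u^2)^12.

General term: C(12,j)·(u^2)^j·(-3/u^2)^(12-j), with u-exponent 2j − 2(12−j) = 4j − 24.
Set 4j − 24 = 12: j = 9.
C(12,9) = 220; 1^9 = 1; (-3)^3 = -27.
Coefficient = 220 · 1 · (-27) = -5940.

-5940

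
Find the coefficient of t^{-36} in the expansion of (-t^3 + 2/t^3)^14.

General term: C(14,j)·(-t^3)^j·(2/t^3)^(14-j), with t-exponent 3j − 3(14−j) = 6j − 42.
Set 6j − 42 = -36: j = 1.
C(14,1) = 14; (-1)^1 = -1; 2^13 = 8192.
Coefficient = 14 · (-1) · 8192 = -114688.

-114688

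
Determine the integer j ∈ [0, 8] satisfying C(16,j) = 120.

C(16,j) increases on 0 ≤ j ≤ 8. C(16,1) = 16 and C(16,2) = 120, so j = 2.

2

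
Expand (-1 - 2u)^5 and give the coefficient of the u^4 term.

-80

The general term is C(5,j)·(-1)^j·(-2u)^(5-j); the u^4 term has j = 1.
C(5,1) = 5.
Coefficient = C(5,1) · (-1)^1 · (-2)^4 = 5 · (-1) · 16 = -80.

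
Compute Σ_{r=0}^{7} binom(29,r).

1 + 29 + 406 + 3654 + 23751 + 118755 + 475020 + 1560780 = 2182396.

2182396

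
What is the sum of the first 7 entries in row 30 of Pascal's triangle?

1 + 30 + 435 + 4060 + 27405 + 142506 + 593775 = 768212.

768212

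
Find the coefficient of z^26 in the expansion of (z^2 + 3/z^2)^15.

General term: C(15,j)·(z^2)^j·(3/z^2)^(15-j), with z-exponent 2j − 2(15−j) = 4j − 30.
Set 4j − 30 = 26: j = 14.
C(15,14) = 15; 1^14 = 1; 3^1 = 3.
Coefficient = 15 · 1 · 3 = 45.

45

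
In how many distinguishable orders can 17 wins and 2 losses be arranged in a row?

Choose positions for the wins: C(19,17) = 171.

171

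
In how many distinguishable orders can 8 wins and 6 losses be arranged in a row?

3003

Choose positions for the wins: C(14,8) = 3003.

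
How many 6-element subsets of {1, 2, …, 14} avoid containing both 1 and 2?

All 6-subsets: C(14,6) = 3003. Those containing both fixed elements: C(12,4) = 495.
3003 − 495 = 2508.

2508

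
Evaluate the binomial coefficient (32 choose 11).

129024480

C(32,11) = (32·31·30·29·28·27·26·25·24·23·22) / 11! = 5150244363264000 / 39916800 = 129024480.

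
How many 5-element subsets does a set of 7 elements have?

21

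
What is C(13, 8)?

1287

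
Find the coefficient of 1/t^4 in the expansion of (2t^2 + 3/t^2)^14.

General term: C(14,j)·(2t^2)^j·(3/t^2)^(14-j), with t-exponent 2j − 2(14−j) = 4j − 28.
Set 4j − 28 = -4: j = 6.
C(14,6) = 3003; 2^6 = 64; 3^8 = 6561.
Coefficient = 3003 · 64 · 6561 = 1260971712.

1260971712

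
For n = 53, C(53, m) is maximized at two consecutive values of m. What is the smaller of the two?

For odd n = 53, C(53,m) peaks at m = (n−1)/2 and (n+1)/2; the smaller is 26.

26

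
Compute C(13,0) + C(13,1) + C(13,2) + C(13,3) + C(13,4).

1 + 13 + 78 + 286 + 715 = 1093.

1093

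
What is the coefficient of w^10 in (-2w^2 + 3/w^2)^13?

-29652480

General term: C(13,j)·(-2w^2)^j·(3/w^2)^(13-j), with w-exponent 2j − 2(13−j) = 4j − 26.
Set 4j − 26 = 10: j = 9.
C(13,9) = 715; (-2)^9 = -512; 3^4 = 81.
Coefficient = 715 · (-512) · 81 = -29652480.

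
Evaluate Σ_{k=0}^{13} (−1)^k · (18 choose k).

The partial alternating sum Σ_{k=0}^{13} (−1)^k C(18,k) = (−1)^13 C(17,13) = -2380.

-2380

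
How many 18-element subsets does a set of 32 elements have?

471435600

C(32,18) = C(32,14) by symmetry.
C(32,14) = (32·31·30·29·28·27·26·25·24·23·22·21·20·19) / 14! = 41098950018846720000 / 87178291200 = 471435600.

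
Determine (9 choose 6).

C(9,6) = C(9,3) by symmetry.
C(9,3) = (9·8·7) / 3! = 504 / 6 = 84.

84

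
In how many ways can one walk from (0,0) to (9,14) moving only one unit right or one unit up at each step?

817190

Each path is a sequence of 23 steps with 9 rights: C(23,9) = 817190.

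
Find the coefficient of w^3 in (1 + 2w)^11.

The general term is C(11,j)·(1)^j·(2w)^(11-j); the w^3 term has j = 8.
C(11,8) = 165.
Coefficient = C(11,8) · 2^3 = 165 · 8 = 1320.

1320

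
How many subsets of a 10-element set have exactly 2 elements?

45

Choose the 2 positions: C(10,2) = 45.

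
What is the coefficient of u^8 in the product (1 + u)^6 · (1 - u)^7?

Coefficient of u^8 = Σ_{j} C(6,j)·1^j·C(7,8-j)·(-1)^(8-j) for j from 1 to 6.
= (-6) + 105 + (-420) + 525 + (-210) + 21 = 15.

15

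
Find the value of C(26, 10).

C(26,10) = (26·25·24·23·22·21·20·19·18·17) / 10! = 19275223968000 / 3628800 = 5311735.

5311735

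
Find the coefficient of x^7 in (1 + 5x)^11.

25781250

The general term is C(11,j)·(1)^j·(5x)^(11-j); the x^7 term has j = 4.
C(11,4) = 330.
Coefficient = C(11,4) · 5^7 = 330 · 78125 = 25781250.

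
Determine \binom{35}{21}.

2319959400

C(35,21) = C(35,14) by symmetry.
C(35,14) = (35·34·33·32·31·30·29·28·27·26·25·24·23·22) / 14! = 202250096145377280000 / 87178291200 = 2319959400.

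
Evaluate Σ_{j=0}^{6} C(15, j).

9949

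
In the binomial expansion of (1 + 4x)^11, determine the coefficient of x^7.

5406720

The general term is C(11,j)·(1)^j·(4x)^(11-j); the x^7 term has j = 4.
C(11,4) = 330.
Coefficient = C(11,4) · 4^7 = 330 · 16384 = 5406720.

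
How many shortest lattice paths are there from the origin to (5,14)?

11628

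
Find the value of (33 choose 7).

C(33,7) = (33·32·31·30·29·28·27) / 7! = 21531121920 / 5040 = 4272048.

4272048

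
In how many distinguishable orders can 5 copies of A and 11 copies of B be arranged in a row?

Choose positions for the A's: C(16,5) = 4368.

4368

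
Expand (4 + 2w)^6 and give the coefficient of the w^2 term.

The general term is C(6,j)·(4)^j·(2w)^(6-j); the w^2 term has j = 4.
C(6,4) = 15.
Coefficient = C(6,4) · 4^4 · 2^2 = 15 · 256 · 4 = 15360.

15360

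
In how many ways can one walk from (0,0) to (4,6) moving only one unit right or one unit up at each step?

210

Each path is a sequence of 10 steps with 4 rights: C(10,4) = 210.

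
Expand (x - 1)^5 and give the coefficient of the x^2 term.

-10

The general term is C(5,j)·(x)^j·(-1)^(5-j); the x^2 term has j = 2.
C(5,2) = 10.
Coefficient = C(5,2) · (-1)^3 = 10 · (-1) = -10.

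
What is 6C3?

20

C(6,3) = (6·5·4) / 3! = 120 / 6 = 20.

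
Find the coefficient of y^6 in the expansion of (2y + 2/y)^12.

901120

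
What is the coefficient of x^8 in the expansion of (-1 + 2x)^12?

The general term is C(12,j)·(-1)^j·(2x)^(12-j); the x^8 term has j = 4.
C(12,4) = 495.
Coefficient = C(12,4) · 2^8 = 495 · 256 = 126720.

126720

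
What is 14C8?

3003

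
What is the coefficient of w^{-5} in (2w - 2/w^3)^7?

-4480

General term: C(7,j)·(2w)^j·(-2/w^3)^(7-j), with w-exponent 1j − 3(7−j) = 4j − 21.
Set 4j − 21 = -5: j = 4.
C(7,4) = 35; 2^4 = 16; (-2)^3 = -8.
Coefficient = 35 · 16 · (-8) = -4480.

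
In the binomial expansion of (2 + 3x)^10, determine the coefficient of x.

The general term is C(10,j)·(2)^j·(3x)^(10-j); the x^1 term has j = 9.
C(10,9) = 10.
Coefficient = C(10,9) · 2^9 · 3^1 = 10 · 512 · 3 = 15360.

15360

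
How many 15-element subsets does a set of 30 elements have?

155117520

C(30,15) = (30·29·28·27·26·25·24·23·22·21·20·19·18·17·16) / 15! = 202843204931727360000 / 1307674368000 = 155117520.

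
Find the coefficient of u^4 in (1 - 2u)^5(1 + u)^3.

Coefficient of u^4 = Σ_{j} C(5,j)·(-2)^j·C(3,4-j)·1^(4-j) for j from 1 to 4.
= (-10) + 120 + (-240) + 80 = -50.

-50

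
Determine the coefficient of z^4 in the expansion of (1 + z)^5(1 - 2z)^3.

Coefficient of z^4 = Σ_{j} C(5,j)·1^j·C(3,4-j)·(-2)^(4-j) for j from 1 to 4.
= (-40) + 120 + (-60) + 5 = 25.

25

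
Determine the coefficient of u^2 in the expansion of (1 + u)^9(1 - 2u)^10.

Coefficient of u^2 = Σ_{j} C(9,j)·1^j·C(10,2-j)·(-2)^(2-j) for j from 0 to 2.
= 180 + (-180) + 36 = 36.

36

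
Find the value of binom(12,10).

66

C(12,10) = C(12,2) by symmetry.
C(12,2) = (12·11) / 2! = 132 / 2 = 66.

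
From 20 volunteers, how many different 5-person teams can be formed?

This is C(20,5) = 15504.

15504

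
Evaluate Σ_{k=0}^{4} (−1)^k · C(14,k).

715

The partial alternating sum Σ_{k=0}^{4} (−1)^k C(14,k) = (−1)^4 C(13,4) = 715.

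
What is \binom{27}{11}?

C(27,11) = (27·26·25·24·23·22·21·20·19·18·17) / 11! = 520431047136000 / 39916800 = 13037895.

13037895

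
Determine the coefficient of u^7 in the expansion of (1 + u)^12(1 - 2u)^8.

1560

Coefficient of u^7 = Σ_{j} C(12,j)·1^j·C(8,7-j)·(-2)^(7-j) for j from 0 to 7.
= (-1024) + 21504 + (-118272) + 246400 + (-221760) + 88704 + (-14784) + 792 = 1560.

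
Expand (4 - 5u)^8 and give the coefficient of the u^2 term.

2867200

The general term is C(8,j)·(4)^j·(-5u)^(8-j); the u^2 term has j = 6.
C(8,6) = 28.
Coefficient = C(8,6) · 4^6 · (-5)^2 = 28 · 4096 · 25 = 2867200.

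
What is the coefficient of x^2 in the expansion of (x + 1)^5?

10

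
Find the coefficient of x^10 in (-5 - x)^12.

1650

The general term is C(12,j)·(-5)^j·(-x)^(12-j); the x^10 term has j = 2.
C(12,2) = 66.
Coefficient = C(12,2) · (-5)^2 = 66 · 25 = 1650.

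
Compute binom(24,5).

42504

C(24,5) = (24·23·22·21·20) / 5! = 5100480 / 120 = 42504.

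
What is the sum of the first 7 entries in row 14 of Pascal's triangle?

1 + 14 + 91 + 364 + 1001 + 2002 + 3003 = 6476.

6476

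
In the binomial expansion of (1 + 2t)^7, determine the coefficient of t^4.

The general term is C(7,j)·(1)^j·(2t)^(7-j); the t^4 term has j = 3.
C(7,3) = 35.
Coefficient = C(7,3) · 2^4 = 35 · 16 = 560.

560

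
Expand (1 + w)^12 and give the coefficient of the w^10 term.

The general term is C(12,j)·(1)^j·(w)^(12-j); the w^10 term has j = 2.
C(12,2) = 66.
Coefficient = C(12,2) = 66.

66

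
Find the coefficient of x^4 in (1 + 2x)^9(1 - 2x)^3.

-432

Coefficient of x^4 = Σ_{j} C(9,j)·2^j·C(3,4-j)·(-2)^(4-j) for j from 1 to 4.
= (-144) + 1728 + (-4032) + 2016 = -432.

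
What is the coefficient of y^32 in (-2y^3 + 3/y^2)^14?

General term: C(14,j)·(-2y^3)^j·(3/y^2)^(14-j), with y-exponent 3j − 2(14−j) = 5j − 28.
Set 5j − 28 = 32: j = 12.
C(14,12) = 91; (-2)^12 = 4096; 3^2 = 9.
Coefficient = 91 · 4096 · 9 = 3354624.

3354624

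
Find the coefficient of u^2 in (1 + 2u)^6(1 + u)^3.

Coefficient of u^2 = Σ_{j} C(6,j)·2^j·C(3,2-j)·1^(2-j) for j from 0 to 2.
= 3 + 36 + 60 = 99.

99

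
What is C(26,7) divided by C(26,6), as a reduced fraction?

20/7

C(n,k+1)/C(n,k) = (n−k)/(k+1) = (26−6)/(6+1) = 20/7.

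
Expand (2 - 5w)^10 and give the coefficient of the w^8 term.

70312500

The general term is C(10,j)·(2)^j·(-5w)^(10-j); the w^8 term has j = 2.
C(10,2) = 45.
Coefficient = C(10,2) · 2^2 · (-5)^8 = 45 · 4 · 390625 = 70312500.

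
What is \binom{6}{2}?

15

C(6,2) = (6·5) / 2! = 30 / 2 = 15.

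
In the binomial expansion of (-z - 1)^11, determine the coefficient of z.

The general term is C(11,j)·(-z)^j·(-1)^(11-j); the z^1 term has j = 1.
C(11,1) = 11.
Coefficient = C(11,1) · (-1)^1 = 11 · (-1) = -11.

-11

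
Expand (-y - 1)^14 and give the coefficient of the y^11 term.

364

The general term is C(14,j)·(-y)^j·(-1)^(14-j); the y^11 term has j = 11.
C(14,11) = 364.
Coefficient = C(14,11) · (-1)^11 · (-1)^3 = 364 · (-1) · (-1) = 364.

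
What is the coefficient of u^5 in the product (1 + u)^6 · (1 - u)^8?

-30

Coefficient of u^5 = Σ_{j} C(6,j)·1^j·C(8,5-j)·(-1)^(5-j) for j from 0 to 5.
= (-56) + 420 + (-840) + 560 + (-120) + 6 = -30.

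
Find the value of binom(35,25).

C(35,25) = C(35,10) by symmetry.
C(35,10) = (35·34·33·32·31·30·29·28·27·26) / 10! = 666172912204800 / 3628800 = 183579396.

183579396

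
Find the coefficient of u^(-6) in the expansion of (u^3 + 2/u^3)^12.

101376

General term: C(12,j)·(u^3)^j·(2/u^3)^(12-j), with u-exponent 3j − 3(12−j) = 6j − 36.
Set 6j − 36 = -6: j = 5.
C(12,5) = 792; 1^5 = 1; 2^7 = 128.
Coefficient = 792 · 1 · 128 = 101376.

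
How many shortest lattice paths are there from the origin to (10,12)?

Each path is a sequence of 22 steps with 10 rights: C(22,10) = 646646.

646646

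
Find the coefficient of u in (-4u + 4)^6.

The general term is C(6,j)·(-4u)^j·(4)^(6-j); the u^1 term has j = 1.
C(6,1) = 6.
Coefficient = C(6,1) · (-4)^1 · 4^5 = 6 · (-4) · 1024 = -24576.

-24576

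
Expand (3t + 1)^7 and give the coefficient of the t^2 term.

The general term is C(7,j)·(3t)^j·(1)^(7-j); the t^2 term has j = 2.
C(7,2) = 21.
Coefficient = C(7,2) · 3^2 = 21 · 9 = 189.

189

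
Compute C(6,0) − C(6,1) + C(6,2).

The partial alternating sum Σ_{k=0}^{2} (−1)^k C(6,k) = (−1)^2 C(5,2) = 10.

10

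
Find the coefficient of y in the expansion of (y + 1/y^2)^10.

General term: C(10,j)·(y)^j·(1/y^2)^(10-j), with y-exponent 1j − 2(10−j) = 3j − 20.
Set 3j − 20 = 1: j = 7.
C(10,7) = 120; 1^7 = 1; 1^3 = 1.
Coefficient = 120 · 1 · 1 = 120.

120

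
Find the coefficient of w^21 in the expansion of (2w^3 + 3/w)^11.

1140480

General term: C(11,j)·(2w^3)^j·(3/w)^(11-j), with w-exponent 3j − 1(11−j) = 4j − 11.
Set 4j − 11 = 21: j = 8.
C(11,8) = 165; 2^8 = 256; 3^3 = 27.
Coefficient = 165 · 256 · 27 = 1140480.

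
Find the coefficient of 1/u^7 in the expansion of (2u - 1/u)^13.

General term: C(13,j)·(2u)^j·(-1/u)^(13-j), with u-exponent 1j − 1(13−j) = 2j − 13.
Set 2j − 13 = -7: j = 3.
C(13,3) = 286; 2^3 = 8; (-1)^10 = 1.
Coefficient = 286 · 8 · 1 = 2288.

2288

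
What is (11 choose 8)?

165

C(11,8) = C(11,3) by symmetry.
C(11,3) = (11·10·9) / 3! = 990 / 6 = 165.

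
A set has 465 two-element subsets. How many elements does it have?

31

n(n−1)/2 = 465 ⇒ n(n−1) = 930. Since 31·30 = 930, n = 31.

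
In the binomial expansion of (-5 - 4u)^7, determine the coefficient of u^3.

-1400000

The general term is C(7,j)·(-5)^j·(-4u)^(7-j); the u^3 term has j = 4.
C(7,4) = 35.
Coefficient = C(7,4) · (-5)^4 · (-4)^3 = 35 · 625 · (-64) = -1400000.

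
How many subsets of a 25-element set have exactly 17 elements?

1081575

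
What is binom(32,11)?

129024480

C(32,11) = (32·31·30·29·28·27·26·25·24·23·22) / 11! = 5150244363264000 / 39916800 = 129024480.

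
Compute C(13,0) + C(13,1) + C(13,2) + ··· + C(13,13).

8192

Setting x = 1 in (1+x)^13 gives Σ C(13,i) = 2^13 = 8192.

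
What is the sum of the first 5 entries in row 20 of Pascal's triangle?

1 + 20 + 190 + 1140 + 4845 = 6196.

6196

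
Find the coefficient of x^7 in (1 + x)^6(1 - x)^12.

-144

Coefficient of x^7 = Σ_{j} C(6,j)·1^j·C(12,7-j)·(-1)^(7-j) for j from 0 to 6.
= (-792) + 5544 + (-11880) + 9900 + (-3300) + 396 + (-12) = -144.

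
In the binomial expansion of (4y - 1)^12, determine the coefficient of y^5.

The general term is C(12,j)·(4y)^j·(-1)^(12-j); the y^5 term has j = 5.
C(12,5) = 792.
Coefficient = C(12,5) · 4^5 · (-1)^7 = 792 · 1024 · (-1) = -811008.

-811008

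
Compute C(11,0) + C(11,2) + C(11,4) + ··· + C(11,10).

Half of (1+1)^11 + (1−1)^11 gives the even-index sum: 2^10 = 1024.

1024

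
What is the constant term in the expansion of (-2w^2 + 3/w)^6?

General term: C(6,j)·(-2w^2)^j·(3/w)^(6-j), with w-exponent 2j − 1(6−j) = 3j − 6.
Set 3j − 6 = 0: j = 2.
C(6,2) = 15; (-2)^2 = 4; 3^4 = 81.
Coefficient = 15 · 4 · 81 = 4860.

4860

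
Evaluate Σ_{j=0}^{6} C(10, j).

1 + 10 + 45 + 120 + 210 + 252 + 210 = 848.

848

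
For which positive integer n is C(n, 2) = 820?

n(n−1)/2 = 820 ⇒ n(n−1) = 1640. Since 41·40 = 1640, n = 41.

41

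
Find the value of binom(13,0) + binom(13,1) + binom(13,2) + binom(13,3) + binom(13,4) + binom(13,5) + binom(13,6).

4096

1 + 13 + 78 + 286 + 715 + 1287 + 1716 = 4096.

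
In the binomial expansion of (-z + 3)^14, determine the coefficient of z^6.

19702683

The general term is C(14,j)·(-z)^j·(3)^(14-j); the z^6 term has j = 6.
C(14,6) = 3003.
Coefficient = C(14,6) · 3^8 = 3003 · 6561 = 19702683.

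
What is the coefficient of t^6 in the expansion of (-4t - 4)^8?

1835008

The general term is C(8,j)·(-4t)^j·(-4)^(8-j); the t^6 term has j = 6.
C(8,6) = 28.
Coefficient = C(8,6) · (-4)^6 · (-4)^2 = 28 · 4096 · 16 = 1835008.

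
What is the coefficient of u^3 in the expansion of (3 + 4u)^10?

The general term is C(10,j)·(3)^j·(4u)^(10-j); the u^3 term has j = 7.
C(10,7) = 120.
Coefficient = C(10,7) · 3^7 · 4^3 = 120 · 2187 · 64 = 16796160.

16796160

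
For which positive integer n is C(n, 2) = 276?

24

n(n−1)/2 = 276 ⇒ n(n−1) = 552. Since 24·23 = 552, n = 24.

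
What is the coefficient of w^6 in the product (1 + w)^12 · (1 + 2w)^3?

13376

Coefficient of w^6 = Σ_{j} C(12,j)·1^j·C(3,6-j)·2^(6-j) for j from 3 to 6.
= 1760 + 5940 + 4752 + 924 = 13376.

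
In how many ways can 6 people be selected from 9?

84

This is C(9,6) = 84.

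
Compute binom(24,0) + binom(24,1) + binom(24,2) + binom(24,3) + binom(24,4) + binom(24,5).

55455

1 + 24 + 276 + 2024 + 10626 + 42504 = 55455.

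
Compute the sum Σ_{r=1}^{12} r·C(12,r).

24576

Differentiating (1+x)^12 and setting x=1: Σ r·C(12,r) = 12·2^11 = 24576.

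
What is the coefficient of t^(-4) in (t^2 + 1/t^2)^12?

792

General term: C(12,j)·(t^2)^j·(1/t^2)^(12-j), with t-exponent 2j − 2(12−j) = 4j − 24.
Set 4j − 24 = -4: j = 5.
C(12,5) = 792; 1^5 = 1; 1^7 = 1.
Coefficient = 792 · 1 · 1 = 792.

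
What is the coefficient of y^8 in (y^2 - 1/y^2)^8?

General term: C(8,j)·(y^2)^j·(-1/y^2)^(8-j), with y-exponent 2j − 2(8−j) = 4j − 16.
Set 4j − 16 = 8: j = 6.
C(8,6) = 28; 1^6 = 1; (-1)^2 = 1.
Coefficient = 28 · 1 · 1 = 28.

28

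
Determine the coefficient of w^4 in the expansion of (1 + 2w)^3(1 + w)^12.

2703

Coefficient of w^4 = Σ_{j} C(3,j)·2^j·C(12,4-j)·1^(4-j) for j from 0 to 3.
= 495 + 1320 + 792 + 96 = 2703.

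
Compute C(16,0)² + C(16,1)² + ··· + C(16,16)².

Σ C(16,r)² is the coefficient of x^16 in (1+x)^16(1+x)^16 = (1+x)^32, i.e. C(32,16) = 601080390.

601080390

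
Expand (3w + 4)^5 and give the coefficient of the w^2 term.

The general term is C(5,j)·(3w)^j·(4)^(5-j); the w^2 term has j = 2.
C(5,2) = 10.
Coefficient = C(5,2) · 3^2 · 4^3 = 10 · 9 · 64 = 5760.

5760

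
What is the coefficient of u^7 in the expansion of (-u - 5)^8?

The general term is C(8,j)·(-u)^j·(-5)^(8-j); the u^7 term has j = 7.
C(8,7) = 8.
Coefficient = C(8,7) · (-1)^7 · (-5)^1 = 8 · (-1) · (-5) = 40.

40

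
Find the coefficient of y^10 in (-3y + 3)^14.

4787751969

The general term is C(14,j)·(-3y)^j·(3)^(14-j); the y^10 term has j = 10.
C(14,10) = 1001.
Coefficient = C(14,10) · (-3)^10 · 3^4 = 1001 · 59049 · 81 = 4787751969.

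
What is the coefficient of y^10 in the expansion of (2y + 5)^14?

The general term is C(14,j)·(2y)^j·(5)^(14-j); the y^10 term has j = 10.
C(14,10) = 1001.
Coefficient = C(14,10) · 2^10 · 5^4 = 1001 · 1024 · 625 = 640640000.

640640000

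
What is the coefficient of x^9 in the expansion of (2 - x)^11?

The general term is C(11,j)·(2)^j·(-x)^(11-j); the x^9 term has j = 2.
C(11,2) = 55.
Coefficient = C(11,2) · 2^2 · (-1)^9 = 55 · 4 · (-1) = -220.

-220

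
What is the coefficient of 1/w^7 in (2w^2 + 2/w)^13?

General term: C(13,j)·(2w^2)^j·(2/w)^(13-j), with w-exponent 2j − 1(13−j) = 3j − 13.
Set 3j − 13 = -7: j = 2.
C(13,2) = 78; 2^2 = 4; 2^11 = 2048.
Coefficient = 78 · 4 · 2048 = 638976.

638976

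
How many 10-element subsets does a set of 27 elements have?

8436285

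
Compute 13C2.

78

C(13,2) = (13·12) / 2! = 156 / 2 = 78.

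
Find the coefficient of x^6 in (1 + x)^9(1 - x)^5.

Coefficient of x^6 = Σ_{j} C(9,j)·1^j·C(5,6-j)·(-1)^(6-j) for j from 1 to 6.
= (-9) + 180 + (-840) + 1260 + (-630) + 84 = 45.

45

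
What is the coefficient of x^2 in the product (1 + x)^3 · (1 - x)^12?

Coefficient of x^2 = Σ_{j} C(3,j)·1^j·C(12,2-j)·(-1)^(2-j) for j from 0 to 2.
= 66 + (-36) + 3 = 33.

33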